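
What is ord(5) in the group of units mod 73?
72

73 is prime, so ord(5) divides φ(73) = 72.
Divisors of 72: 1, 2, 3, 4, 6, 8, 9, 12, 18, 24, 36, 72.
Repeated squaring: 5^1 ≡ 5, 5^2 ≡ 25, 5^4 ≡ 41, 5^8 ≡ 2, 5^16 ≡ 4, 5^32 ≡ 16, 5^64 ≡ 37 (mod 73).
Test 5^d mod 73 for each divisor d in increasing order:
5^1 ≡ 5
5^2 ≡ 25
5^3 = 5^2·5^1 ≡ 52
5^4 ≡ 41
5^6 = 5^4·5^2 ≡ 3
5^8 ≡ 2
5^9 = 5^8·5^1 ≡ 10
5^12 = 5^8·5^4 ≡ 9
5^18 = 5^16·5^2 ≡ 27
5^24 = 5^16·5^8 ≡ 8
5^36 = 5^32·5^4 ≡ 72
5^72 = 5^64·5^8 ≡ 1  ← first divisor giving 1
The order is 72.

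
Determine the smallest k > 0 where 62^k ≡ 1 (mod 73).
72

73 is prime, so ord(62) divides φ(73) = 72.
Divisors of 72: 1, 2, 3, 4, 6, 8, 9, 12, 18, 24, 36, 72.
Repeated squaring: 62^1 ≡ 62, 62^2 ≡ 48, 62^4 ≡ 41, 62^8 ≡ 2, 62^16 ≡ 4, 62^32 ≡ 16, 62^64 ≡ 37 (mod 73).
Test 62^d mod 73 for each divisor d in increasing order:
62^1 ≡ 62
62^2 ≡ 48
62^3 = 62^2·62^1 ≡ 56
62^4 ≡ 41
62^6 = 62^4·62^2 ≡ 70
62^8 ≡ 2
62^9 = 62^8·62^1 ≡ 51
62^12 = 62^8·62^4 ≡ 9
62^18 = 62^16·62^2 ≡ 46
62^24 = 62^16·62^8 ≡ 8
62^36 = 62^32·62^4 ≡ 72
62^72 = 62^64·62^8 ≡ 1  ← first divisor giving 1
The order is 72.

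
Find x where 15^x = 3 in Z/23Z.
10

Baby-step giant-step with step n = ⌈√23⌉ = 5.
Baby steps 15^j mod 23 (j:value) for j=0..4: 0:1, 1:15, 2:18, 3:17, 4:2.
Giant-step multiplier: 15^(-5) ≡ 15^(22-5) = 15^17 ≡ 10 (mod 23).
Giant steps γ_i = 3·10^i mod 23: γ_0=3, γ_1=7, γ_2=1 (in table at j=0).
x = i·n + j = 2·5 + 0 = 10.
Check: 15^10 ≡ 3 (mod 23).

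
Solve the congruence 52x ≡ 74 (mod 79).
x ≡ 47 (mod 79)

gcd(52, 79) = 1, which divides 74, so solutions exist.
Find 52^(-1) mod 79 by the extended Euclidean algorithm:
79 = 1 × 52 + 27  ⟹  27 = (1)·79 + (-1)·52
52 = 1 × 27 + 25  ⟹  25 = (-1)·79 + (2)·52
27 = 1 × 25 + 2  ⟹  2 = (2)·79 + (-3)·52
25 = 12 × 2 + 1  ⟹  1 = (-25)·79 + (38)·52
So (38)·52 ≡ 1 (mod 79), i.e. 52^(-1) ≡ 38 (mod 79).
x ≡ 38 × 74 = 2812 ≡ 47 (mod 79).
Check: 52 × 47 = 2444 ≡ 74 (mod 79).
Unique solution: x ≡ 47 (mod 79)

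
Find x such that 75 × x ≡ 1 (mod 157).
67

gcd(75, 157) = 1, so the inverse exists.
Extended Euclidean algorithm on (157, 75):
157 = 2 × 75 + 7  ⟹  7 = (1)·157 + (-2)·75
75 = 10 × 7 + 5  ⟹  5 = (-10)·157 + (21)·75
7 = 1 × 5 + 2  ⟹  2 = (11)·157 + (-23)·75
5 = 2 × 2 + 1  ⟹  1 = (-32)·157 + (67)·75
So (67)·75 ≡ 1 (mod 157), i.e. 75^(-1) ≡ 67 (mod 157).
Check: 75 × 67 = 5025 ≡ 1 (mod 157)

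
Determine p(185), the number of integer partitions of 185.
1071823774337

p(n) counts ways to write n as a sum of positive integers (order ignored).
Euler's pentagonal recurrence: p(k) = p(k-1) + p(k-2) - p(k-5) - p(k-7) + p(k-12) + p(k-15) - ... (offsets j(3j∓1)/2, signs ++--, p(0)=1, p(<0)=0).
DP table for k = 0..184: p(0)=1, p(1)=1, p(2)=2, p(3)=3, p(4)=5, p(5)=7, p(6)=11, p(7)=15, p(8)=22, p(9)=30, p(10)=42, p(11)=56, p(12)=77, p(13)=101, p(14)=135, p(15)=176, p(16)=231, p(17)=297, p(18)=385, p(19)=490, p(20)=627, p(21)=792, p(22)=1002, p(23)=1255, p(24)=1575, p(25)=1958, p(26)=2436, p(27)=3010, p(28)=3718, p(29)=4565, p(30)=5604, p(31)=6842, p(32)=8349, p(33)=10143, p(34)=12310, p(35)=14883, p(36)=17977, p(37)=21637, p(38)=26015, p(39)=31185, p(40)=37338, p(41)=44583, p(42)=53174, p(43)=63261, p(44)=75175, p(45)=89134, p(46)=105558, p(47)=124754, p(48)=147273, p(49)=173525, p(50)=204226, p(51)=239943, p(52)=281589, p(53)=329931, p(54)=386155, p(55)=451276, p(56)=526823, p(57)=614154, p(58)=715220, p(59)=831820, p(60)=966467, p(61)=1121505, p(62)=1300156, p(63)=1505499, p(64)=1741630, p(65)=2012558, p(66)=2323520, p(67)=2679689, p(68)=3087735, p(69)=3554345, p(70)=4087968, p(71)=4697205, p(72)=5392783, p(73)=6185689, p(74)=7089500, p(75)=8118264, p(76)=9289091, p(77)=10619863, p(78)=12132164, p(79)=13848650, p(80)=15796476, p(81)=18004327, p(82)=20506255, p(83)=23338469, p(84)=26543660, p(85)=30167357, p(86)=34262962, p(87)=38887673, p(88)=44108109, p(89)=49995925, p(90)=56634173, p(91)=64112359, p(92)=72533807, p(93)=82010177, p(94)=92669720, p(95)=104651419, p(96)=118114304, p(97)=133230930, p(98)=150198136, p(99)=169229875, p(100)=190569292, p(101)=214481126, p(102)=241265379, p(103)=271248950, p(104)=304801365, p(105)=342325709, p(106)=384276336, p(107)=431149389, p(108)=483502844, p(109)=541946240, p(110)=607163746, p(111)=679903203, p(112)=761002156, p(113)=851376628, p(114)=952050665, p(115)=1064144451, p(116)=1188908248, p(117)=1327710076, p(118)=1482074143, p(119)=1653668665, p(120)=1844349560, p(121)=2056148051, p(122)=2291320912, p(123)=2552338241, p(124)=2841940500, p(125)=3163127352, p(126)=3519222692, p(127)=3913864295, p(128)=4351078600, p(129)=4835271870, p(130)=5371315400, p(131)=5964539504, p(132)=6620830889, p(133)=7346629512, p(134)=8149040695, p(135)=9035836076, p(136)=10015581680, p(137)=11097645016, p(138)=12292341831, p(139)=13610949895, p(140)=15065878135, p(141)=16670689208, p(142)=18440293320, p(143)=20390982757, p(144)=22540654445, p(145)=24908858009, p(146)=27517052599, p(147)=30388671978, p(148)=33549419497, p(149)=37027355200, p(150)=40853235313, p(151)=45060624582, p(152)=49686288421, p(153)=54770336324, p(154)=60356673280, p(155)=66493182097, p(156)=73232243759, p(157)=80630964769, p(158)=88751778802, p(159)=97662728555, p(160)=107438159466, p(161)=118159068427, p(162)=129913904637, p(163)=142798995930, p(164)=156919475295, p(165)=172389800255, p(166)=189334822579, p(167)=207890420102, p(168)=228204732751, p(169)=250438925115, p(170)=274768617130, p(171)=301384802048, p(172)=330495499613, p(173)=362326859895, p(174)=397125074750, p(175)=435157697830, p(176)=476715857290, p(177)=522115831195, p(178)=571701605655, p(179)=625846753120, p(180)=684957390936, p(181)=749474411781, p(182)=819876908323, p(183)=896684817527, p(184)=980462880430.
Final step: p(185) = p(184) + p(183) - p(180) - p(178) + p(173) + p(170) - p(163) - p(159) + p(150) + p(145) - p(134) - p(128) + p(115) + p(108) - p(93) - p(85) + p(68) + p(59) - p(40) - p(30) + p(9)
= 980462880430 + 896684817527 - 684957390936 - 571701605655 + 362326859895 + 274768617130 - 142798995930 - 97662728555 + 40853235313 + 24908858009 - 8149040695 - 4351078600 + 1064144451 + 483502844 - 82010177 - 30167357 + 3087735 + 831820 - 37338 - 5604 + 30
= 1071823774337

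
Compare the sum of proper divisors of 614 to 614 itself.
deficient

Proper divisors of 614: sum = 1 + 2 + 307 = 310
Since 310 < 614, 614 is deficient.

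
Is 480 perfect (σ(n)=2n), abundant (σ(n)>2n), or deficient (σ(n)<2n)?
abundant

Proper divisors of 480: sum = 1 + 2 + 3 + 4 + 5 + 6 + 8 + 10 + ... + 96 + 120 + 160 + 240 (23 divisors) = 1032
Since 1032 > 480, 480 is abundant.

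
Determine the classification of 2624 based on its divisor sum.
abundant

Proper divisors of 2624: sum = 1 + 2 + 4 + 8 + 16 + 32 + 41 + 64 + 82 + 164 + 328 + 656 + 1312 = 2710
Since 2710 > 2624, 2624 is abundant.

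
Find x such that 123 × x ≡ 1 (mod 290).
257

gcd(123, 290) = 1, so the inverse exists.
Extended Euclidean algorithm on (290, 123):
290 = 2 × 123 + 44  ⟹  44 = (1)·290 + (-2)·123
123 = 2 × 44 + 35  ⟹  35 = (-2)·290 + (5)·123
44 = 1 × 35 + 9  ⟹  9 = (3)·290 + (-7)·123
35 = 3 × 9 + 8  ⟹  8 = (-11)·290 + (26)·123
9 = 1 × 8 + 1  ⟹  1 = (14)·290 + (-33)·123
So (-33)·123 ≡ 1 (mod 290), i.e. 123^(-1) ≡ -33 ≡ 257 (mod 290).
Check: 123 × 257 = 31611 ≡ 1 (mod 290)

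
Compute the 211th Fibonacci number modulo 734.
513

Matrix identity: Q^n = [[F_(n+1), F_n], [F_n, F_(n-1)]] with Q = [[1,1],[1,0]].
n = 211 = 11010011₂. Square-and-multiply, entries mod 734:
Q^1 = [[1,1],[1,0]]
Q^3 = (Q^1)²·Q = [[3,2],[2,1]]
Q^6 = (Q^3)² = [[13,8],[8,5]]
Q^13 = (Q^6)²·Q = [[377,233],[233,144]]
Q^26 = (Q^13)² = [[440,283],[283,157]]
Q^52 = (Q^26)² = [[641,131],[131,510]]
Q^105 = (Q^52)²·Q = [[431,120],[120,311]]
Q^211 = (Q^105)²·Q = [[5,513],[513,226]]
F_211 mod 734 = Q^211[0][1] = 513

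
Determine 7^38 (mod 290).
169

Repeated squaring. Binary of 38 = 100110.
7^1 ≡ 7 (mod 290); 7^2 ≡ 49 (mod 290); 7^4 ≡ 81 (mod 290); 7^8 ≡ 181 (mod 290); 7^16 ≡ 281 (mod 290); 7^32 ≡ 81 (mod 290)
7^38 = 7^2 × 7^4 × 7^32 ≡ 169 (mod 290)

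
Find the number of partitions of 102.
241265379

p(n) counts ways to write n as a sum of positive integers (order ignored).
Euler's pentagonal recurrence: p(k) = p(k-1) + p(k-2) - p(k-5) - p(k-7) + p(k-12) + p(k-15) - ... (offsets j(3j∓1)/2, signs ++--, p(0)=1, p(<0)=0).
DP table for k = 0..101: p(0)=1, p(1)=1, p(2)=2, p(3)=3, p(4)=5, p(5)=7, p(6)=11, p(7)=15, p(8)=22, p(9)=30, p(10)=42, p(11)=56, p(12)=77, p(13)=101, p(14)=135, p(15)=176, p(16)=231, p(17)=297, p(18)=385, p(19)=490, p(20)=627, p(21)=792, p(22)=1002, p(23)=1255, p(24)=1575, p(25)=1958, p(26)=2436, p(27)=3010, p(28)=3718, p(29)=4565, p(30)=5604, p(31)=6842, p(32)=8349, p(33)=10143, p(34)=12310, p(35)=14883, p(36)=17977, p(37)=21637, p(38)=26015, p(39)=31185, p(40)=37338, p(41)=44583, p(42)=53174, p(43)=63261, p(44)=75175, p(45)=89134, p(46)=105558, p(47)=124754, p(48)=147273, p(49)=173525, p(50)=204226, p(51)=239943, p(52)=281589, p(53)=329931, p(54)=386155, p(55)=451276, p(56)=526823, p(57)=614154, p(58)=715220, p(59)=831820, p(60)=966467, p(61)=1121505, p(62)=1300156, p(63)=1505499, p(64)=1741630, p(65)=2012558, p(66)=2323520, p(67)=2679689, p(68)=3087735, p(69)=3554345, p(70)=4087968, p(71)=4697205, p(72)=5392783, p(73)=6185689, p(74)=7089500, p(75)=8118264, p(76)=9289091, p(77)=10619863, p(78)=12132164, p(79)=13848650, p(80)=15796476, p(81)=18004327, p(82)=20506255, p(83)=23338469, p(84)=26543660, p(85)=30167357, p(86)=34262962, p(87)=38887673, p(88)=44108109, p(89)=49995925, p(90)=56634173, p(91)=64112359, p(92)=72533807, p(93)=82010177, p(94)=92669720, p(95)=104651419, p(96)=118114304, p(97)=133230930, p(98)=150198136, p(99)=169229875, p(100)=190569292, p(101)=214481126.
Final step: p(102) = p(101) + p(100) - p(97) - p(95) + p(90) + p(87) - p(80) - p(76) + p(67) + p(62) - p(51) - p(45) + p(32) + p(25) - p(10) - p(2)
= 214481126 + 190569292 - 133230930 - 104651419 + 56634173 + 38887673 - 15796476 - 9289091 + 2679689 + 1300156 - 239943 - 89134 + 8349 + 1958 - 42 - 2
= 241265379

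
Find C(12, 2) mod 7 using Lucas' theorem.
3

Using Lucas' theorem:
Write n=12 and k=2 in base 7:
n in base 7: [1, 5]
k in base 7: [0, 2]
C(12,2) mod 7 = ∏ C(n_i, k_i) mod 7
Digit binomials (mod 7): C(1,0) = 1; C(5,2) = 10 ≡ 3
Product: 1 × 3 = 3 ≡ 3 (mod 7)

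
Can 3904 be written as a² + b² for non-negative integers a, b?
40² + 48² (a=40, b=48)

Factorization: 3904 = 2^6 × 61
By Fermat: n is sum of two squares iff every prime p ≡ 3 (mod 4) appears to even power.
All primes ≡ 3 (mod 4) appear to even power.
Search a = 0, 1, 2, … for 3904 - a² a perfect square: first hit at a = 40: 3904 - 1600 = 2304 = 48².
3904 = 40² + 48² = 1600 + 2304 ✓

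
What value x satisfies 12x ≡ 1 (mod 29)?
17

gcd(12, 29) = 1, so the inverse exists.
Extended Euclidean algorithm on (29, 12):
29 = 2 × 12 + 5  ⟹  5 = (1)·29 + (-2)·12
12 = 2 × 5 + 2  ⟹  2 = (-2)·29 + (5)·12
5 = 2 × 2 + 1  ⟹  1 = (5)·29 + (-12)·12
So (-12)·12 ≡ 1 (mod 29), i.e. 12^(-1) ≡ -12 ≡ 17 (mod 29).
Check: 12 × 17 = 204 ≡ 1 (mod 29)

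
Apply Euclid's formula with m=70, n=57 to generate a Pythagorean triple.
(1651, 7980, 8149)

Euclid's formula: a = m² - n², b = 2mn, c = m² + n²
m = 70, n = 57
a = 70² - 57² = 4900 - 3249 = 1651
b = 2 × 70 × 57 = 7980
c = 70² + 57² = 4900 + 3249 = 8149
Verification: 1651² + 7980² = 2725801 + 63680400 = 66406201 = 8149² ✓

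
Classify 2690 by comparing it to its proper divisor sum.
deficient

Proper divisors of 2690: sum = 1 + 2 + 5 + 10 + 269 + 538 + 1345 = 2170
Since 2170 < 2690, 2690 is deficient.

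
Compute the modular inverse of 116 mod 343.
275

gcd(116, 343) = 1, so the inverse exists.
Extended Euclidean algorithm on (343, 116):
343 = 2 × 116 + 111  ⟹  111 = (1)·343 + (-2)·116
116 = 1 × 111 + 5  ⟹  5 = (-1)·343 + (3)·116
111 = 22 × 5 + 1  ⟹  1 = (23)·343 + (-68)·116
So (-68)·116 ≡ 1 (mod 343), i.e. 116^(-1) ≡ -68 ≡ 275 (mod 343).
Check: 116 × 275 = 31900 ≡ 1 (mod 343)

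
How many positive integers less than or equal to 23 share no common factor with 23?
22

23 = 23
φ(n) = n × ∏(1 - 1/p) for each prime p dividing n
φ(23) = 23 × (1 - 1/23) = 22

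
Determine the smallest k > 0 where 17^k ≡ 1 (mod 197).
196

197 is prime, so ord(17) divides φ(197) = 196.
Divisors of 196: 1, 2, 4, 7, 14, 28, 49, 98, 196.
Repeated squaring: 17^1 ≡ 17, 17^2 ≡ 92, 17^4 ≡ 190, 17^8 ≡ 49, 17^16 ≡ 37, 17^32 ≡ 187, 17^64 ≡ 100, 17^128 ≡ 150 (mod 197).
Test 17^d mod 197 for each divisor d in increasing order:
17^1 ≡ 17
17^2 ≡ 92
17^4 ≡ 190
17^7 = 17^4·17^2·17^1 ≡ 84
17^14 = 17^8·17^4·17^2 ≡ 161
17^28 = 17^16·17^8·17^4 ≡ 114
17^49 = 17^32·17^16·17^1 ≡ 14
17^98 = 17^64·17^32·17^2 ≡ 196
17^196 = 17^128·17^64·17^4 ≡ 1  ← first divisor giving 1
The order is 196.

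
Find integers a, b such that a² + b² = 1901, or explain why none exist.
26² + 35² (a=26, b=35)

Factorization: 1901 = 1901
By Fermat: n is sum of two squares iff every prime p ≡ 3 (mod 4) appears to even power.
All primes ≡ 3 (mod 4) appear to even power.
Search a = 0, 1, 2, … for 1901 - a² a perfect square: first hit at a = 26: 1901 - 676 = 1225 = 35².
1901 = 26² + 35² = 676 + 1225 ✓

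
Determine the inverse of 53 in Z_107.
105

gcd(53, 107) = 1, so the inverse exists.
Extended Euclidean algorithm on (107, 53):
107 = 2 × 53 + 1  ⟹  1 = (1)·107 + (-2)·53
So (-2)·53 ≡ 1 (mod 107), i.e. 53^(-1) ≡ -2 ≡ 105 (mod 107).
Check: 53 × 105 = 5565 ≡ 1 (mod 107)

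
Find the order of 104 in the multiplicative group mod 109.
54

109 is prime, so ord(104) divides φ(109) = 108.
Divisors of 108: 1, 2, 3, 4, 6, 9, 12, 18, 27, 36, 54, 108.
Repeated squaring: 104^1 ≡ 104, 104^2 ≡ 25, 104^4 ≡ 80, 104^8 ≡ 78, 104^16 ≡ 89, 104^32 ≡ 73, 104^64 ≡ 97 (mod 109).
Test 104^d mod 109 for each divisor d in increasing order:
104^1 ≡ 104
104^2 ≡ 25
104^3 = 104^2·104^1 ≡ 93
104^4 ≡ 80
104^6 = 104^4·104^2 ≡ 38
104^9 = 104^8·104^1 ≡ 46
104^12 = 104^8·104^4 ≡ 27
104^18 = 104^16·104^2 ≡ 45
104^27 = 104^16·104^8·104^2·104^1 ≡ 108
104^36 = 104^32·104^4 ≡ 63
104^54 = 104^32·104^16·104^4·104^2 ≡ 1  ← first divisor giving 1
The order is 54.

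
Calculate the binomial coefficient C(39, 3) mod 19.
0

Using Lucas' theorem:
Write n=39 and k=3 in base 19:
n in base 19: [2, 1]
k in base 19: [0, 3]
C(39,3) mod 19 = ∏ C(n_i, k_i) mod 19
Digit binomials (mod 19): C(2,0) = 1; C(1,3) = 0 (k_i > n_i)
Product: 1 × 0 = 0 ≡ 0 (mod 19)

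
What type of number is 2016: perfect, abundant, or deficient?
abundant

Proper divisors of 2016: sum = 1 + 2 + 3 + 4 + 6 + 7 + 8 + 9 + ... + 336 + 504 + 672 + 1008 (35 divisors) = 4536
Since 4536 > 2016, 2016 is abundant.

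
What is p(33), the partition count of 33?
10143

p(n) counts ways to write n as a sum of positive integers (order ignored).
Euler's pentagonal recurrence: p(k) = p(k-1) + p(k-2) - p(k-5) - p(k-7) + p(k-12) + p(k-15) - ... (offsets j(3j∓1)/2, signs ++--, p(0)=1, p(<0)=0).
DP table for k = 0..32: p(0)=1, p(1)=1, p(2)=2, p(3)=3, p(4)=5, p(5)=7, p(6)=11, p(7)=15, p(8)=22, p(9)=30, p(10)=42, p(11)=56, p(12)=77, p(13)=101, p(14)=135, p(15)=176, p(16)=231, p(17)=297, p(18)=385, p(19)=490, p(20)=627, p(21)=792, p(22)=1002, p(23)=1255, p(24)=1575, p(25)=1958, p(26)=2436, p(27)=3010, p(28)=3718, p(29)=4565, p(30)=5604, p(31)=6842, p(32)=8349.
Final step: p(33) = p(32) + p(31) - p(28) - p(26) + p(21) + p(18) - p(11) - p(7)
= 8349 + 6842 - 3718 - 2436 + 792 + 385 - 56 - 15
= 10143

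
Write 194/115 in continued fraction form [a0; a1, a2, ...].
[1; 1, 2, 5, 7]

Euclidean algorithm steps:
194 = 1 × 115 + 79
115 = 1 × 79 + 36
79 = 2 × 36 + 7
36 = 5 × 7 + 1
7 = 7 × 1 + 0
Continued fraction: [1; 1, 2, 5, 7]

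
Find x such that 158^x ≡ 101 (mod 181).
110

Baby-step giant-step with step n = ⌈√181⌉ = 14.
Baby steps 158^j mod 181 (j:value) for j=0..13: 0:1, 1:158, 2:167, 3:141, 4:15, 5:17, 6:152, 7:124, 8:44, 9:74, 10:108, 11:50, 12:117, 13:24.
Giant-step multiplier: 158^(-14) ≡ 158^(180-14) = 158^166 ≡ 20 (mod 181).
Giant steps γ_i = 101·20^i mod 181: γ_0=101, γ_1=29, γ_2=37, γ_3=16, γ_4=139, γ_5=65, γ_6=33, γ_7=117 (in table at j=12).
x = i·n + j = 7·14 + 12 = 110.
Check: 158^110 ≡ 101 (mod 181).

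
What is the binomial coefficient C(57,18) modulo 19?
0

Using Lucas' theorem:
Write n=57 and k=18 in base 19:
n in base 19: [3, 0]
k in base 19: [0, 18]
C(57,18) mod 19 = ∏ C(n_i, k_i) mod 19
Digit binomials (mod 19): C(3,0) = 1; C(0,18) = 0 (k_i > n_i)
Product: 1 × 0 = 0 ≡ 0 (mod 19)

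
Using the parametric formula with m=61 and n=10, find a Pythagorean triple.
(3621, 1220, 3821)

Euclid's formula: a = m² - n², b = 2mn, c = m² + n²
m = 61, n = 10
a = 61² - 10² = 3721 - 100 = 3621
b = 2 × 61 × 10 = 1220
c = 61² + 10² = 3721 + 100 = 3821
Verification: 3621² + 1220² = 13111641 + 1488400 = 14600041 = 3821² ✓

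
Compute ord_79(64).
13

79 is prime, so ord(64) divides φ(79) = 78.
Divisors of 78: 1, 2, 3, 6, 13, 26, 39, 78.
Repeated squaring: 64^1 ≡ 64, 64^2 ≡ 67, 64^4 ≡ 65, 64^8 ≡ 38, 64^16 ≡ 22, 64^32 ≡ 10, 64^64 ≡ 21 (mod 79).
Test 64^d mod 79 for each divisor d in increasing order:
64^1 ≡ 64
64^2 ≡ 67
64^3 = 64^2·64^1 ≡ 22
64^6 = 64^4·64^2 ≡ 10
64^13 = 64^8·64^4·64^1 ≡ 1  ← first divisor giving 1
The order is 13.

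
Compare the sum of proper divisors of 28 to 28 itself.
perfect

Proper divisors of 28: sum = 1 + 2 + 4 + 7 + 14 = 28
Since 28 = 28, 28 is perfect.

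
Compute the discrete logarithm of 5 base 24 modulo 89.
14

Baby-step giant-step with step n = ⌈√89⌉ = 10.
Baby steps 24^j mod 89 (j:value) for j=0..9: 0:1, 1:24, 2:42, 3:29, 4:73, 5:61, 6:40, 7:70, 8:78, 9:3.
Giant-step multiplier: 24^(-10) ≡ 24^(88-10) = 24^78 ≡ 68 (mod 89).
Giant steps γ_i = 5·68^i mod 89: γ_0=5, γ_1=73 (in table at j=4).
x = i·n + j = 1·10 + 4 = 14.
Check: 24^14 ≡ 5 (mod 89).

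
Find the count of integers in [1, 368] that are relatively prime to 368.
176

368 = 2^4 × 23
φ(n) = n × ∏(1 - 1/p) for each prime p dividing n
φ(368) = 368 × (1 - 1/2) × (1 - 1/23) = 176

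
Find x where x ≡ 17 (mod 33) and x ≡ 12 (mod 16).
380

Using Chinese Remainder Theorem:
M = 33 × 16 = 528
M1 = 16, M2 = 33
y1 = 16^(-1) mod 33 = 31
y2 = 33^(-1) mod 16 = 1
x = (17×16×31 + 12×33×1) mod 528 = 380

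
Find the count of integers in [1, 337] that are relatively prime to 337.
336

337 = 337
φ(n) = n × ∏(1 - 1/p) for each prime p dividing n
φ(337) = 337 × (1 - 1/337) = 336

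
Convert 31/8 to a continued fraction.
[3; 1, 7]

Euclidean algorithm steps:
31 = 3 × 8 + 7
8 = 1 × 7 + 1
7 = 7 × 1 + 0
Continued fraction: [3; 1, 7]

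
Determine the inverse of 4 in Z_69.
52

gcd(4, 69) = 1, so the inverse exists.
Extended Euclidean algorithm on (69, 4):
69 = 17 × 4 + 1  ⟹  1 = (1)·69 + (-17)·4
So (-17)·4 ≡ 1 (mod 69), i.e. 4^(-1) ≡ -17 ≡ 52 (mod 69).
Check: 4 × 52 = 208 ≡ 1 (mod 69)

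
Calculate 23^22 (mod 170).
59

Repeated squaring. Binary of 22 = 10110.
23^1 ≡ 23 (mod 170); 23^2 ≡ 19 (mod 170); 23^4 ≡ 21 (mod 170); 23^8 ≡ 101 (mod 170); 23^16 ≡ 1 (mod 170)
23^22 = 23^2 × 23^4 × 23^16 ≡ 59 (mod 170)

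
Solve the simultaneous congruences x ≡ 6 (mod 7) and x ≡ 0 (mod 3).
6

Using Chinese Remainder Theorem:
M = 7 × 3 = 21
M1 = 3, M2 = 7
y1 = 3^(-1) mod 7 = 5
y2 = 7^(-1) mod 3 = 1
x = (6×3×5 + 0×7×1) mod 21 = 6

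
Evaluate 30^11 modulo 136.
72

Repeated squaring. Binary of 11 = 1011.
30^1 ≡ 30 (mod 136); 30^2 ≡ 84 (mod 136); 30^4 ≡ 120 (mod 136); 30^8 ≡ 120 (mod 136)
30^11 = 30^1 × 30^2 × 30^8 ≡ 72 (mod 136)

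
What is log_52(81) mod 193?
144

Baby-step giant-step with step n = ⌈√193⌉ = 14.
Baby steps 52^j mod 193 (j:value) for j=0..13: 0:1, 1:52, 2:2, 3:104, 4:4, 5:15, 6:8, 7:30, 8:16, 9:60, 10:32, 11:120, 12:64, 13:47.
Giant-step multiplier: 52^(-14) ≡ 52^(192-14) = 52^178 ≡ 95 (mod 193).
Giant steps γ_i = 81·95^i mod 193: γ_0=81, γ_1=168, γ_2=134, γ_3=185, γ_4=12, γ_5=175, γ_6=27, γ_7=56, γ_8=109, γ_9=126, γ_10=4 (in table at j=4).
x = i·n + j = 10·14 + 4 = 144.
Check: 52^144 ≡ 81 (mod 193).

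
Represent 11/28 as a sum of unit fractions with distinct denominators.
1/3 + 1/17 + 1/1428

Greedy algorithm:
11/28: ceiling(28/11) = 3, use 1/3
5/84: ceiling(84/5) = 17, use 1/17
1/1428: ceiling(1428/1) = 1428, use 1/1428
Result: 11/28 = 1/3 + 1/17 + 1/1428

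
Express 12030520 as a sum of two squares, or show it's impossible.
Not possible

Factorization: 12030520 = 2^3 × 5 × 67^3
By Fermat: n is sum of two squares iff every prime p ≡ 3 (mod 4) appears to even power.
Prime(s) ≡ 3 (mod 4) with odd exponent: [(67, 3)]
Therefore 12030520 cannot be expressed as a² + b².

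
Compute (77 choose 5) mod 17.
7

Using Lucas' theorem:
Write n=77 and k=5 in base 17:
n in base 17: [4, 9]
k in base 17: [0, 5]
C(77,5) mod 17 = ∏ C(n_i, k_i) mod 17
Digit binomials (mod 17): C(4,0) = 1; C(9,5) = 126 ≡ 7
Product: 1 × 7 = 7 ≡ 7 (mod 17)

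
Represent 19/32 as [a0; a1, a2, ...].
[0; 1, 1, 2, 6]

Euclidean algorithm steps:
19 = 0 × 32 + 19
32 = 1 × 19 + 13
19 = 1 × 13 + 6
13 = 2 × 6 + 1
6 = 6 × 1 + 0
Continued fraction: [0; 1, 1, 2, 6]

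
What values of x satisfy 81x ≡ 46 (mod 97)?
x ≡ 82 (mod 97)

gcd(81, 97) = 1, which divides 46, so solutions exist.
Find 81^(-1) mod 97 by the extended Euclidean algorithm:
97 = 1 × 81 + 16  ⟹  16 = (1)·97 + (-1)·81
81 = 5 × 16 + 1  ⟹  1 = (-5)·97 + (6)·81
So (6)·81 ≡ 1 (mod 97), i.e. 81^(-1) ≡ 6 (mod 97).
x ≡ 6 × 46 = 276 ≡ 82 (mod 97).
Check: 81 × 82 = 6642 ≡ 46 (mod 97).
Unique solution: x ≡ 82 (mod 97)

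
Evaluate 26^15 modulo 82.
44

Repeated squaring. Binary of 15 = 1111.
26^1 ≡ 26 (mod 82); 26^2 ≡ 20 (mod 82); 26^4 ≡ 72 (mod 82); 26^8 ≡ 18 (mod 82)
26^15 = 26^1 × 26^2 × 26^4 × 26^8 ≡ 44 (mod 82)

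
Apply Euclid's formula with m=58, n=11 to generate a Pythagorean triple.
(3243, 1276, 3485)

Euclid's formula: a = m² - n², b = 2mn, c = m² + n²
m = 58, n = 11
a = 58² - 11² = 3364 - 121 = 3243
b = 2 × 58 × 11 = 1276
c = 58² + 11² = 3364 + 121 = 3485
Verification: 3243² + 1276² = 10517049 + 1628176 = 12145225 = 3485² ✓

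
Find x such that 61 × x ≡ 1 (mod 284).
149

gcd(61, 284) = 1, so the inverse exists.
Extended Euclidean algorithm on (284, 61):
284 = 4 × 61 + 40  ⟹  40 = (1)·284 + (-4)·61
61 = 1 × 40 + 21  ⟹  21 = (-1)·284 + (5)·61
40 = 1 × 21 + 19  ⟹  19 = (2)·284 + (-9)·61
21 = 1 × 19 + 2  ⟹  2 = (-3)·284 + (14)·61
19 = 9 × 2 + 1  ⟹  1 = (29)·284 + (-135)·61
So (-135)·61 ≡ 1 (mod 284), i.e. 61^(-1) ≡ -135 ≡ 149 (mod 284).
Check: 61 × 149 = 9089 ≡ 1 (mod 284)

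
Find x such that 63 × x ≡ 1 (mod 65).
32

gcd(63, 65) = 1, so the inverse exists.
Extended Euclidean algorithm on (65, 63):
65 = 1 × 63 + 2  ⟹  2 = (1)·65 + (-1)·63
63 = 31 × 2 + 1  ⟹  1 = (-31)·65 + (32)·63
So (32)·63 ≡ 1 (mod 65), i.e. 63^(-1) ≡ 32 (mod 65).
Check: 63 × 32 = 2016 ≡ 1 (mod 65)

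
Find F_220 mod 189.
165

Matrix identity: Q^n = [[F_(n+1), F_n], [F_n, F_(n-1)]] with Q = [[1,1],[1,0]].
n = 220 = 11011100₂. Square-and-multiply, entries mod 189:
Q^1 = [[1,1],[1,0]]
Q^3 = (Q^1)²·Q = [[3,2],[2,1]]
Q^6 = (Q^3)² = [[13,8],[8,5]]
Q^13 = (Q^6)²·Q = [[188,44],[44,144]]
Q^27 = (Q^13)²·Q = [[102,47],[47,55]]
Q^55 = (Q^27)²·Q = [[147,139],[139,8]]
Q^110 = (Q^55)² = [[106,188],[188,107]]
Q^220 = (Q^110)² = [[86,165],[165,110]]
F_220 mod 189 = Q^220[0][1] = 165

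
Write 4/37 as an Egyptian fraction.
1/10 + 1/124 + 1/22940

Greedy algorithm:
4/37: ceiling(37/4) = 10, use 1/10
3/370: ceiling(370/3) = 124, use 1/124
1/22940: ceiling(22940/1) = 22940, use 1/22940
Result: 4/37 = 1/10 + 1/124 + 1/22940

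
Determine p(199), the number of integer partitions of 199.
3646072432125

p(n) counts ways to write n as a sum of positive integers (order ignored).
Euler's pentagonal recurrence: p(k) = p(k-1) + p(k-2) - p(k-5) - p(k-7) + p(k-12) + p(k-15) - ... (offsets j(3j∓1)/2, signs ++--, p(0)=1, p(<0)=0).
DP table for k = 0..198: p(0)=1, p(1)=1, p(2)=2, p(3)=3, p(4)=5, p(5)=7, p(6)=11, p(7)=15, p(8)=22, p(9)=30, p(10)=42, p(11)=56, p(12)=77, p(13)=101, p(14)=135, p(15)=176, p(16)=231, p(17)=297, p(18)=385, p(19)=490, p(20)=627, p(21)=792, p(22)=1002, p(23)=1255, p(24)=1575, p(25)=1958, p(26)=2436, p(27)=3010, p(28)=3718, p(29)=4565, p(30)=5604, p(31)=6842, p(32)=8349, p(33)=10143, p(34)=12310, p(35)=14883, p(36)=17977, p(37)=21637, p(38)=26015, p(39)=31185, p(40)=37338, p(41)=44583, p(42)=53174, p(43)=63261, p(44)=75175, p(45)=89134, p(46)=105558, p(47)=124754, p(48)=147273, p(49)=173525, p(50)=204226, p(51)=239943, p(52)=281589, p(53)=329931, p(54)=386155, p(55)=451276, p(56)=526823, p(57)=614154, p(58)=715220, p(59)=831820, p(60)=966467, p(61)=1121505, p(62)=1300156, p(63)=1505499, p(64)=1741630, p(65)=2012558, p(66)=2323520, p(67)=2679689, p(68)=3087735, p(69)=3554345, p(70)=4087968, p(71)=4697205, p(72)=5392783, p(73)=6185689, p(74)=7089500, p(75)=8118264, p(76)=9289091, p(77)=10619863, p(78)=12132164, p(79)=13848650, p(80)=15796476, p(81)=18004327, p(82)=20506255, p(83)=23338469, p(84)=26543660, p(85)=30167357, p(86)=34262962, p(87)=38887673, p(88)=44108109, p(89)=49995925, p(90)=56634173, p(91)=64112359, p(92)=72533807, p(93)=82010177, p(94)=92669720, p(95)=104651419, p(96)=118114304, p(97)=133230930, p(98)=150198136, p(99)=169229875, p(100)=190569292, p(101)=214481126, p(102)=241265379, p(103)=271248950, p(104)=304801365, p(105)=342325709, p(106)=384276336, p(107)=431149389, p(108)=483502844, p(109)=541946240, p(110)=607163746, p(111)=679903203, p(112)=761002156, p(113)=851376628, p(114)=952050665, p(115)=1064144451, p(116)=1188908248, p(117)=1327710076, p(118)=1482074143, p(119)=1653668665, p(120)=1844349560, p(121)=2056148051, p(122)=2291320912, p(123)=2552338241, p(124)=2841940500, p(125)=3163127352, p(126)=3519222692, p(127)=3913864295, p(128)=4351078600, p(129)=4835271870, p(130)=5371315400, p(131)=5964539504, p(132)=6620830889, p(133)=7346629512, p(134)=8149040695, p(135)=9035836076, p(136)=10015581680, p(137)=11097645016, p(138)=12292341831, p(139)=13610949895, p(140)=15065878135, p(141)=16670689208, p(142)=18440293320, p(143)=20390982757, p(144)=22540654445, p(145)=24908858009, p(146)=27517052599, p(147)=30388671978, p(148)=33549419497, p(149)=37027355200, p(150)=40853235313, p(151)=45060624582, p(152)=49686288421, p(153)=54770336324, p(154)=60356673280, p(155)=66493182097, p(156)=73232243759, p(157)=80630964769, p(158)=88751778802, p(159)=97662728555, p(160)=107438159466, p(161)=118159068427, p(162)=129913904637, p(163)=142798995930, p(164)=156919475295, p(165)=172389800255, p(166)=189334822579, p(167)=207890420102, p(168)=228204732751, p(169)=250438925115, p(170)=274768617130, p(171)=301384802048, p(172)=330495499613, p(173)=362326859895, p(174)=397125074750, p(175)=435157697830, p(176)=476715857290, p(177)=522115831195, p(178)=571701605655, p(179)=625846753120, p(180)=684957390936, p(181)=749474411781, p(182)=819876908323, p(183)=896684817527, p(184)=980462880430, p(185)=1071823774337, p(186)=1171432692373, p(187)=1280011042268, p(188)=1398341745571, p(189)=1527273599625, p(190)=1667727404093, p(191)=1820701100652, p(192)=1987276856363, p(193)=2168627105469, p(194)=2366022741845, p(195)=2580840212973, p(196)=2814570987591, p(197)=3068829878530, p(198)=3345365983698.
Final step: p(199) = p(198) + p(197) - p(194) - p(192) + p(187) + p(184) - p(177) - p(173) + p(164) + p(159) - p(148) - p(142) + p(129) + p(122) - p(107) - p(99) + p(82) + p(73) - p(54) - p(44) + p(23) + p(12)
= 3345365983698 + 3068829878530 - 2366022741845 - 1987276856363 + 1280011042268 + 980462880430 - 522115831195 - 362326859895 + 156919475295 + 97662728555 - 33549419497 - 18440293320 + 4835271870 + 2291320912 - 431149389 - 169229875 + 20506255 + 6185689 - 386155 - 75175 + 1255 + 77
= 3646072432125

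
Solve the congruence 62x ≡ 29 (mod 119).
x ≡ 83 (mod 119)

gcd(62, 119) = 1, which divides 29, so solutions exist.
Find 62^(-1) mod 119 by the extended Euclidean algorithm:
119 = 1 × 62 + 57  ⟹  57 = (1)·119 + (-1)·62
62 = 1 × 57 + 5  ⟹  5 = (-1)·119 + (2)·62
57 = 11 × 5 + 2  ⟹  2 = (12)·119 + (-23)·62
5 = 2 × 2 + 1  ⟹  1 = (-25)·119 + (48)·62
So (48)·62 ≡ 1 (mod 119), i.e. 62^(-1) ≡ 48 (mod 119).
x ≡ 48 × 29 = 1392 ≡ 83 (mod 119).
Check: 62 × 83 = 5146 ≡ 29 (mod 119).
Unique solution: x ≡ 83 (mod 119)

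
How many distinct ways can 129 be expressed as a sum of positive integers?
4835271870

p(n) counts ways to write n as a sum of positive integers (order ignored).
Euler's pentagonal recurrence: p(k) = p(k-1) + p(k-2) - p(k-5) - p(k-7) + p(k-12) + p(k-15) - ... (offsets j(3j∓1)/2, signs ++--, p(0)=1, p(<0)=0).
DP table for k = 0..128: p(0)=1, p(1)=1, p(2)=2, p(3)=3, p(4)=5, p(5)=7, p(6)=11, p(7)=15, p(8)=22, p(9)=30, p(10)=42, p(11)=56, p(12)=77, p(13)=101, p(14)=135, p(15)=176, p(16)=231, p(17)=297, p(18)=385, p(19)=490, p(20)=627, p(21)=792, p(22)=1002, p(23)=1255, p(24)=1575, p(25)=1958, p(26)=2436, p(27)=3010, p(28)=3718, p(29)=4565, p(30)=5604, p(31)=6842, p(32)=8349, p(33)=10143, p(34)=12310, p(35)=14883, p(36)=17977, p(37)=21637, p(38)=26015, p(39)=31185, p(40)=37338, p(41)=44583, p(42)=53174, p(43)=63261, p(44)=75175, p(45)=89134, p(46)=105558, p(47)=124754, p(48)=147273, p(49)=173525, p(50)=204226, p(51)=239943, p(52)=281589, p(53)=329931, p(54)=386155, p(55)=451276, p(56)=526823, p(57)=614154, p(58)=715220, p(59)=831820, p(60)=966467, p(61)=1121505, p(62)=1300156, p(63)=1505499, p(64)=1741630, p(65)=2012558, p(66)=2323520, p(67)=2679689, p(68)=3087735, p(69)=3554345, p(70)=4087968, p(71)=4697205, p(72)=5392783, p(73)=6185689, p(74)=7089500, p(75)=8118264, p(76)=9289091, p(77)=10619863, p(78)=12132164, p(79)=13848650, p(80)=15796476, p(81)=18004327, p(82)=20506255, p(83)=23338469, p(84)=26543660, p(85)=30167357, p(86)=34262962, p(87)=38887673, p(88)=44108109, p(89)=49995925, p(90)=56634173, p(91)=64112359, p(92)=72533807, p(93)=82010177, p(94)=92669720, p(95)=104651419, p(96)=118114304, p(97)=133230930, p(98)=150198136, p(99)=169229875, p(100)=190569292, p(101)=214481126, p(102)=241265379, p(103)=271248950, p(104)=304801365, p(105)=342325709, p(106)=384276336, p(107)=431149389, p(108)=483502844, p(109)=541946240, p(110)=607163746, p(111)=679903203, p(112)=761002156, p(113)=851376628, p(114)=952050665, p(115)=1064144451, p(116)=1188908248, p(117)=1327710076, p(118)=1482074143, p(119)=1653668665, p(120)=1844349560, p(121)=2056148051, p(122)=2291320912, p(123)=2552338241, p(124)=2841940500, p(125)=3163127352, p(126)=3519222692, p(127)=3913864295, p(128)=4351078600.
Final step: p(129) = p(128) + p(127) - p(124) - p(122) + p(117) + p(114) - p(107) - p(103) + p(94) + p(89) - p(78) - p(72) + p(59) + p(52) - p(37) - p(29) + p(12) + p(3)
= 4351078600 + 3913864295 - 2841940500 - 2291320912 + 1327710076 + 952050665 - 431149389 - 271248950 + 92669720 + 49995925 - 12132164 - 5392783 + 831820 + 281589 - 21637 - 4565 + 77 + 3
= 4835271870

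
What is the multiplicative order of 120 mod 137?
68

137 is prime, so ord(120) divides φ(137) = 136.
Divisors of 136: 1, 2, 4, 8, 17, 34, 68, 136.
Repeated squaring: 120^1 ≡ 120, 120^2 ≡ 15, 120^4 ≡ 88, 120^8 ≡ 72, 120^16 ≡ 115, 120^32 ≡ 73, 120^64 ≡ 123, 120^128 ≡ 59 (mod 137).
Test 120^d mod 137 for each divisor d in increasing order:
120^1 ≡ 120
120^2 ≡ 15
120^4 ≡ 88
120^8 ≡ 72
120^17 = 120^16·120^1 ≡ 100
120^34 = 120^32·120^2 ≡ 136
120^68 = 120^64·120^4 ≡ 1  ← first divisor giving 1
The order is 68.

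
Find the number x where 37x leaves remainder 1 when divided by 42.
25

gcd(37, 42) = 1, so the inverse exists.
Extended Euclidean algorithm on (42, 37):
42 = 1 × 37 + 5  ⟹  5 = (1)·42 + (-1)·37
37 = 7 × 5 + 2  ⟹  2 = (-7)·42 + (8)·37
5 = 2 × 2 + 1  ⟹  1 = (15)·42 + (-17)·37
So (-17)·37 ≡ 1 (mod 42), i.e. 37^(-1) ≡ -17 ≡ 25 (mod 42).
Check: 37 × 25 = 925 ≡ 1 (mod 42)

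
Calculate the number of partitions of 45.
89134

p(n) counts ways to write n as a sum of positive integers (order ignored).
Euler's pentagonal recurrence: p(k) = p(k-1) + p(k-2) - p(k-5) - p(k-7) + p(k-12) + p(k-15) - ... (offsets j(3j∓1)/2, signs ++--, p(0)=1, p(<0)=0).
DP table for k = 0..44: p(0)=1, p(1)=1, p(2)=2, p(3)=3, p(4)=5, p(5)=7, p(6)=11, p(7)=15, p(8)=22, p(9)=30, p(10)=42, p(11)=56, p(12)=77, p(13)=101, p(14)=135, p(15)=176, p(16)=231, p(17)=297, p(18)=385, p(19)=490, p(20)=627, p(21)=792, p(22)=1002, p(23)=1255, p(24)=1575, p(25)=1958, p(26)=2436, p(27)=3010, p(28)=3718, p(29)=4565, p(30)=5604, p(31)=6842, p(32)=8349, p(33)=10143, p(34)=12310, p(35)=14883, p(36)=17977, p(37)=21637, p(38)=26015, p(39)=31185, p(40)=37338, p(41)=44583, p(42)=53174, p(43)=63261, p(44)=75175.
Final step: p(45) = p(44) + p(43) - p(40) - p(38) + p(33) + p(30) - p(23) - p(19) + p(10) + p(5)
= 75175 + 63261 - 37338 - 26015 + 10143 + 5604 - 1255 - 490 + 42 + 7
= 89134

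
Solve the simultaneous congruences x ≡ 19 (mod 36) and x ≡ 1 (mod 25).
451

Using Chinese Remainder Theorem:
M = 36 × 25 = 900
M1 = 25, M2 = 36
y1 = 25^(-1) mod 36 = 13
y2 = 36^(-1) mod 25 = 16
x = (19×25×13 + 1×36×16) mod 900 = 451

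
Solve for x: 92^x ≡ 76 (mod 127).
66

Baby-step giant-step with step n = ⌈√127⌉ = 12.
Baby steps 92^j mod 127 (j:value) for j=0..11: 0:1, 1:92, 2:82, 3:51, 4:120, 5:118, 6:61, 7:24, 8:49, 9:63, 10:81, 11:86.
Giant-step multiplier: 92^(-12) ≡ 92^(126-12) = 92^114 ≡ 117 (mod 127).
Giant steps γ_i = 76·117^i mod 127: γ_0=76, γ_1=2, γ_2=107, γ_3=73, γ_4=32, γ_5=61 (in table at j=6).
x = i·n + j = 5·12 + 6 = 66.
Check: 92^66 ≡ 76 (mod 127).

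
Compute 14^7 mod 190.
174

Repeated squaring. Binary of 7 = 111.
14^1 ≡ 14 (mod 190); 14^2 ≡ 6 (mod 190); 14^4 ≡ 36 (mod 190)
14^7 = 14^1 × 14^2 × 14^4 ≡ 174 (mod 190)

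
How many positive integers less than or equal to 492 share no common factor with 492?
160

492 = 2^2 × 3 × 41
φ(n) = n × ∏(1 - 1/p) for each prime p dividing n
φ(492) = 492 × (1 - 1/2) × (1 - 1/3) × (1 - 1/41) = 160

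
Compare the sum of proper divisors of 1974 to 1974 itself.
abundant

Proper divisors of 1974: sum = 1 + 2 + 3 + 6 + 7 + 14 + 21 + 42 + 47 + 94 + 141 + 282 + 329 + 658 + 987 = 2634
Since 2634 > 1974, 1974 is abundant.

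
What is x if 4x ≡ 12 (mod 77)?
x ≡ 3 (mod 77)

gcd(4, 77) = 1, which divides 12, so solutions exist.
Find 4^(-1) mod 77 by the extended Euclidean algorithm:
77 = 19 × 4 + 1  ⟹  1 = (1)·77 + (-19)·4
So (-19)·4 ≡ 1 (mod 77), i.e. 4^(-1) ≡ -19 ≡ 58 (mod 77).
x ≡ 58 × 12 = 696 ≡ 3 (mod 77).
Check: 4 × 3 = 12 ≡ 12 (mod 77).
Unique solution: x ≡ 3 (mod 77)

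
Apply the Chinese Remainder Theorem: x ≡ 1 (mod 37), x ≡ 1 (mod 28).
1

Using Chinese Remainder Theorem:
M = 37 × 28 = 1036
M1 = 28, M2 = 37
y1 = 28^(-1) mod 37 = 4
y2 = 37^(-1) mod 28 = 25
x = (1×28×4 + 1×37×25) mod 1036 = 1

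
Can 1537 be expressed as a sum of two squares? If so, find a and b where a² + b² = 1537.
4² + 39² (a=4, b=39)

Factorization: 1537 = 29 × 53
By Fermat: n is sum of two squares iff every prime p ≡ 3 (mod 4) appears to even power.
All primes ≡ 3 (mod 4) appear to even power.
Search a = 0, 1, 2, … for 1537 - a² a perfect square: first hit at a = 4: 1537 - 16 = 1521 = 39².
1537 = 4² + 39² = 16 + 1521 ✓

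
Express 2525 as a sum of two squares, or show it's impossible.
5² + 50² (a=5, b=50)

Factorization: 2525 = 5^2 × 101
By Fermat: n is sum of two squares iff every prime p ≡ 3 (mod 4) appears to even power.
All primes ≡ 3 (mod 4) appear to even power.
Search a = 0, 1, 2, … for 2525 - a² a perfect square: first hit at a = 5: 2525 - 25 = 2500 = 50².
2525 = 5² + 50² = 25 + 2500 ✓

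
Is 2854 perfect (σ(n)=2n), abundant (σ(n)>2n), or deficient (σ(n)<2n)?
deficient

Proper divisors of 2854: sum = 1 + 2 + 1427 = 1430
Since 1430 < 2854, 2854 is deficient.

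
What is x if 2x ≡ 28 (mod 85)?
x ≡ 14 (mod 85)

gcd(2, 85) = 1, which divides 28, so solutions exist.
Find 2^(-1) mod 85 by the extended Euclidean algorithm:
85 = 42 × 2 + 1  ⟹  1 = (1)·85 + (-42)·2
So (-42)·2 ≡ 1 (mod 85), i.e. 2^(-1) ≡ -42 ≡ 43 (mod 85).
x ≡ 43 × 28 = 1204 ≡ 14 (mod 85).
Check: 2 × 14 = 28 ≡ 28 (mod 85).
Unique solution: x ≡ 14 (mod 85)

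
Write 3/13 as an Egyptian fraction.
1/5 + 1/33 + 1/2145

Greedy algorithm:
3/13: ceiling(13/3) = 5, use 1/5
2/65: ceiling(65/2) = 33, use 1/33
1/2145: ceiling(2145/1) = 2145, use 1/2145
Result: 3/13 = 1/5 + 1/33 + 1/2145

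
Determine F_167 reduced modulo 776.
129

Matrix identity: Q^n = [[F_(n+1), F_n], [F_n, F_(n-1)]] with Q = [[1,1],[1,0]].
n = 167 = 10100111₂. Square-and-multiply, entries mod 776:
Q^1 = [[1,1],[1,0]]
Q^2 = (Q^1)² = [[2,1],[1,1]]
Q^5 = (Q^2)²·Q = [[8,5],[5,3]]
Q^10 = (Q^5)² = [[89,55],[55,34]]
Q^20 = (Q^10)² = [[82,557],[557,301]]
Q^41 = (Q^20)²·Q = [[296,365],[365,707]]
Q^83 = (Q^41)²·Q = [[280,457],[457,599]]
Q^167 = (Q^83)²·Q = [[640,129],[129,511]]
F_167 mod 776 = Q^167[0][1] = 129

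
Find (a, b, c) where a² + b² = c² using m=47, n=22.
(1725, 2068, 2693)

Euclid's formula: a = m² - n², b = 2mn, c = m² + n²
m = 47, n = 22
a = 47² - 22² = 2209 - 484 = 1725
b = 2 × 47 × 22 = 2068
c = 47² + 22² = 2209 + 484 = 2693
Verification: 1725² + 2068² = 2975625 + 4276624 = 7252249 = 2693² ✓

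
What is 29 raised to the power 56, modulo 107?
100

Repeated squaring. Binary of 56 = 111000.
29^1 ≡ 29 (mod 107); 29^2 ≡ 92 (mod 107); 29^4 ≡ 11 (mod 107); 29^8 ≡ 14 (mod 107); 29^16 ≡ 89 (mod 107); 29^32 ≡ 3 (mod 107)
29^56 = 29^8 × 29^16 × 29^32 ≡ 100 (mod 107)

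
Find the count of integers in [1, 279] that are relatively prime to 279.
180

279 = 3^2 × 31
φ(n) = n × ∏(1 - 1/p) for each prime p dividing n
φ(279) = 279 × (1 - 1/3) × (1 - 1/31) = 180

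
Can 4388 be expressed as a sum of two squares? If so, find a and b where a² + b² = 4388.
32² + 58² (a=32, b=58)

Factorization: 4388 = 2^2 × 1097
By Fermat: n is sum of two squares iff every prime p ≡ 3 (mod 4) appears to even power.
All primes ≡ 3 (mod 4) appear to even power.
Search a = 0, 1, 2, … for 4388 - a² a perfect square: first hit at a = 32: 4388 - 1024 = 3364 = 58².
4388 = 32² + 58² = 1024 + 3364 ✓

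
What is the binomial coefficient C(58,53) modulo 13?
6

Using Lucas' theorem:
Write n=58 and k=53 in base 13:
n in base 13: [4, 6]
k in base 13: [4, 1]
C(58,53) mod 13 = ∏ C(n_i, k_i) mod 13
Digit binomials (mod 13): C(4,4) = 1; C(6,1) = 6
Product: 1 × 6 = 6 ≡ 6 (mod 13)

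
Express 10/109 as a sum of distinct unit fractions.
1/11 + 1/1199

Greedy algorithm:
10/109: ceiling(109/10) = 11, use 1/11
1/1199: ceiling(1199/1) = 1199, use 1/1199
Result: 10/109 = 1/11 + 1/1199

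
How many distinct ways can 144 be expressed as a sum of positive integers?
22540654445

p(n) counts ways to write n as a sum of positive integers (order ignored).
Euler's pentagonal recurrence: p(k) = p(k-1) + p(k-2) - p(k-5) - p(k-7) + p(k-12) + p(k-15) - ... (offsets j(3j∓1)/2, signs ++--, p(0)=1, p(<0)=0).
DP table for k = 0..143: p(0)=1, p(1)=1, p(2)=2, p(3)=3, p(4)=5, p(5)=7, p(6)=11, p(7)=15, p(8)=22, p(9)=30, p(10)=42, p(11)=56, p(12)=77, p(13)=101, p(14)=135, p(15)=176, p(16)=231, p(17)=297, p(18)=385, p(19)=490, p(20)=627, p(21)=792, p(22)=1002, p(23)=1255, p(24)=1575, p(25)=1958, p(26)=2436, p(27)=3010, p(28)=3718, p(29)=4565, p(30)=5604, p(31)=6842, p(32)=8349, p(33)=10143, p(34)=12310, p(35)=14883, p(36)=17977, p(37)=21637, p(38)=26015, p(39)=31185, p(40)=37338, p(41)=44583, p(42)=53174, p(43)=63261, p(44)=75175, p(45)=89134, p(46)=105558, p(47)=124754, p(48)=147273, p(49)=173525, p(50)=204226, p(51)=239943, p(52)=281589, p(53)=329931, p(54)=386155, p(55)=451276, p(56)=526823, p(57)=614154, p(58)=715220, p(59)=831820, p(60)=966467, p(61)=1121505, p(62)=1300156, p(63)=1505499, p(64)=1741630, p(65)=2012558, p(66)=2323520, p(67)=2679689, p(68)=3087735, p(69)=3554345, p(70)=4087968, p(71)=4697205, p(72)=5392783, p(73)=6185689, p(74)=7089500, p(75)=8118264, p(76)=9289091, p(77)=10619863, p(78)=12132164, p(79)=13848650, p(80)=15796476, p(81)=18004327, p(82)=20506255, p(83)=23338469, p(84)=26543660, p(85)=30167357, p(86)=34262962, p(87)=38887673, p(88)=44108109, p(89)=49995925, p(90)=56634173, p(91)=64112359, p(92)=72533807, p(93)=82010177, p(94)=92669720, p(95)=104651419, p(96)=118114304, p(97)=133230930, p(98)=150198136, p(99)=169229875, p(100)=190569292, p(101)=214481126, p(102)=241265379, p(103)=271248950, p(104)=304801365, p(105)=342325709, p(106)=384276336, p(107)=431149389, p(108)=483502844, p(109)=541946240, p(110)=607163746, p(111)=679903203, p(112)=761002156, p(113)=851376628, p(114)=952050665, p(115)=1064144451, p(116)=1188908248, p(117)=1327710076, p(118)=1482074143, p(119)=1653668665, p(120)=1844349560, p(121)=2056148051, p(122)=2291320912, p(123)=2552338241, p(124)=2841940500, p(125)=3163127352, p(126)=3519222692, p(127)=3913864295, p(128)=4351078600, p(129)=4835271870, p(130)=5371315400, p(131)=5964539504, p(132)=6620830889, p(133)=7346629512, p(134)=8149040695, p(135)=9035836076, p(136)=10015581680, p(137)=11097645016, p(138)=12292341831, p(139)=13610949895, p(140)=15065878135, p(141)=16670689208, p(142)=18440293320, p(143)=20390982757.
Final step: p(144) = p(143) + p(142) - p(139) - p(137) + p(132) + p(129) - p(122) - p(118) + p(109) + p(104) - p(93) - p(87) + p(74) + p(67) - p(52) - p(44) + p(27) + p(18)
= 20390982757 + 18440293320 - 13610949895 - 11097645016 + 6620830889 + 4835271870 - 2291320912 - 1482074143 + 541946240 + 304801365 - 82010177 - 38887673 + 7089500 + 2679689 - 281589 - 75175 + 3010 + 385
= 22540654445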